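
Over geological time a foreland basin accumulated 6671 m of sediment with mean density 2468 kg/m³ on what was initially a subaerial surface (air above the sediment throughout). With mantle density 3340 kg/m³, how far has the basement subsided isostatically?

Subaerial load: s = t ρ_sed / ρ_m = 6671 m × 2468/3340 = 4930 m.

4930 m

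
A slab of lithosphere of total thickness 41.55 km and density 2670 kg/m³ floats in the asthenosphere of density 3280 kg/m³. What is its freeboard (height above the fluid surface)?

Floating equilibrium: submerged depth d = t ρ_obj/ρ_fluid = 41.55 km × 2670/3280 = 33.82 km.
Freeboard = t − d = 41.55 km − 33.82 km = 7.73 km.

7.73 km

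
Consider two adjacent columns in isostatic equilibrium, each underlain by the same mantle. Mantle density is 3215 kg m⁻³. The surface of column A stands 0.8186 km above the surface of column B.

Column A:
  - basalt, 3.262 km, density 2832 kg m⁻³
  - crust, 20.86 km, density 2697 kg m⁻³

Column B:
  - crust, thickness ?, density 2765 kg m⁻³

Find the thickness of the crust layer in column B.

20.9 km

Take the compensation level at the base of the deeper column (depth z_c below the surface of column A) and equate Σ ρ_i t_i down to z_c; mantle fills any gap and the z_c terms cancel.
Column A: 3.262×2832 + 20.86×2697 + (z_c − 24.122)×3215
Column B: 0.8186×0 + x×2765 + (z_c − 0.8186 − 0 − x)×3215
The z_c×3215 term appears on both sides and cancels. Collect the known terms of each column as K = Σ(ρt)_known − 3215 × (depth of known layers): K_A = 65497.404 − 3215×24.122 = −12054.826; K_B = 0 − 3215×(0.8186 + 0) = −2631.799.
Balance: K_A = K_B − x×(3215 − 2765), so x = (K_B − K_A)/(3215 − 2765) = 9423.03/450 = 20.9 km.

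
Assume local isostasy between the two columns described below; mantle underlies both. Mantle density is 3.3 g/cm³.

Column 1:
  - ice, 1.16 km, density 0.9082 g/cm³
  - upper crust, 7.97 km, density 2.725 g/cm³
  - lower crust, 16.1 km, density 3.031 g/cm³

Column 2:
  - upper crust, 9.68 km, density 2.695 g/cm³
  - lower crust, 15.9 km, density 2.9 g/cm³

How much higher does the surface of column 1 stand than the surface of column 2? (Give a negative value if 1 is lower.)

−0.16 km

For any compensation level in the mantle, the mantle terms cancel and isostasy reduces to e = (Σt_1 − Σt_2) − (Σ(ρt)_1 − Σ(ρt)_2) / ρ_m.
Σt_1 = 25.23 km; Σt_2 = 25.58 km; Σ(ρt)_1 = 71.570862; Σ(ρt)_2 = 72.1976 (in km·g/cm³).
e = (25.23 − 25.58) − (71.570862 − 72.1976) / 3.3 = −0.16 km.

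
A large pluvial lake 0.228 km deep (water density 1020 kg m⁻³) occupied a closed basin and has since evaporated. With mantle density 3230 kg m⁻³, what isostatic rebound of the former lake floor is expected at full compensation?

0.072 km

u = d ρ_w/ρ_m = 0.228 km × 1020/3230 = 0.072 km.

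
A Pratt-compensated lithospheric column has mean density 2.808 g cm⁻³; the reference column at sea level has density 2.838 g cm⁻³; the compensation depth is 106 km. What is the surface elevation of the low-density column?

1.13 km

ρ_ref D = ρ (D + h) → h = D (ρ_ref − ρ)/ρ.
h = 106 km × (2.838 − 2.808)/2.808 = 1.13 km.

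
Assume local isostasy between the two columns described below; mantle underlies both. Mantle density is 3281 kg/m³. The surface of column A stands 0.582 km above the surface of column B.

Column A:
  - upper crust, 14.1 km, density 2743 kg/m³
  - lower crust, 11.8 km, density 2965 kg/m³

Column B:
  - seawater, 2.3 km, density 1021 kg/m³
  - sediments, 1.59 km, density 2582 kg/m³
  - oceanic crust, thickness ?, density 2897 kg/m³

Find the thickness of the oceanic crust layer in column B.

Take the compensation level at the base of the deeper column (depth z_c below the surface of column A) and equate Σ ρ_i t_i down to z_c; mantle fills any gap and the z_c terms cancel.
Column A: 14.1×2743 + 11.8×2965 + (z_c − 25.9)×3281
Column B: 0.582×0 + 2.3×1021 + 1.59×2582 + x×2897 + (z_c − 0.582 − 3.89 − x)×3281
The z_c×3281 term appears on both sides and cancels. Collect the known terms of each column as K = Σ(ρt)_known − 3281 × (depth of known layers): K_A = 73663.3 − 3281×25.9 = −11314.6; K_B = 6453.68 − 3281×(0.582 + 3.89) = −8218.952.
Balance: K_A = K_B − x×(3281 − 2897), so x = (K_B − K_A)/(3281 − 2897) = 3095.65/384 = 8.06 km.

8.06 km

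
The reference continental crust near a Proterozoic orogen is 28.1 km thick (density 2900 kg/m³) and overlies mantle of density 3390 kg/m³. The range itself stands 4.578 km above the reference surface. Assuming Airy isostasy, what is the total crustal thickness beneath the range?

59.8 km

Root depth r = h ρ_c / (ρ_m − ρ_c) = 4.578 km × 2900 / 490 = 27.09 km.
Total thickness = T + h + r = 28.1 km + 4.578 km + 27.09 km = 59.8 km.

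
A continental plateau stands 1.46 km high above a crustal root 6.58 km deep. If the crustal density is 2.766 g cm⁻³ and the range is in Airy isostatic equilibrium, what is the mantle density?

Airy balance: ρ_c h = (ρ_m − ρ_c) r → ρ_m = ρ_c (1 + h/r).
ρ_m = 2.766 × (1 + 1.46 km/6.58 km) = 3.38 g cm⁻³.

3.38 g cm⁻³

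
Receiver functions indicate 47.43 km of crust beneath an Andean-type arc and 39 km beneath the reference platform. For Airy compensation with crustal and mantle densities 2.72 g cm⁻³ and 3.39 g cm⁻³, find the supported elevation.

1.67 km

Excess crust Δ = 47.43 km − 39 km = 8.43 km, split between elevation h and root r with h + r = Δ.
Airy balance ρ_c h = (ρ_m − ρ_c) r gives r = h ρ_c/(ρ_m − ρ_c), so h (1 + ρ_c/(ρ_m − ρ_c)) = Δ, i.e. h = Δ (ρ_m − ρ_c)/ρ_m.
h = 8.43 km × 0.67/3.39 = 1.67 km.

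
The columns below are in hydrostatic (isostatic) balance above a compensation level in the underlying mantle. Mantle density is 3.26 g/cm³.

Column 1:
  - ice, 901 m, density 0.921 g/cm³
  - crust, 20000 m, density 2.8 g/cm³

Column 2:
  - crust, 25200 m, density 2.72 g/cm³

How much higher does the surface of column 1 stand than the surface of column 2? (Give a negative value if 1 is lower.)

For any compensation level in the mantle, the mantle terms cancel and isostasy reduces to e = (Σt_1 − Σt_2) − (Σ(ρt)_1 − Σ(ρt)_2) / ρ_m.
Σt_1 = 20901 m; Σt_2 = 25200 m; Σ(ρt)_1 = 56829.821; Σ(ρt)_2 = 68544 (in m·g/cm³).
e = (20901 − 25200) − (56829.821 − 68544) / 3.26 = −706 m.

−706 m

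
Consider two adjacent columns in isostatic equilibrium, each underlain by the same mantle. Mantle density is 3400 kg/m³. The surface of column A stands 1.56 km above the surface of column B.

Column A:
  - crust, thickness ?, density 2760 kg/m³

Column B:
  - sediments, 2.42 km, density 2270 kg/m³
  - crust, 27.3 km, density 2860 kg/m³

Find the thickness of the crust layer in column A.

Take the compensation level at the base of the deeper column (depth z_c below the surface of column A) and equate Σ ρ_i t_i down to z_c; mantle fills any gap and the z_c terms cancel.
Column A: x×2760 + (z_c − 0 − x)×3400
Column B: 1.56×0 + 2.42×2270 + 27.3×2860 + (z_c − 1.56 − 29.72)×3400
The z_c×3400 term appears on both sides and cancels. Collect the known terms of each column as K = Σ(ρt)_known − 3400 × (depth of known layers): K_A = 0 − 3400×0 = 0; K_B = 83571.4 − 3400×(1.56 + 29.72) = −22780.6.
Balance: K_A − x×(3400 − 2760) = K_B, so x = (K_A − K_B)/(3400 − 2760) = 22780.6/640 = 35.6 km.

35.6 km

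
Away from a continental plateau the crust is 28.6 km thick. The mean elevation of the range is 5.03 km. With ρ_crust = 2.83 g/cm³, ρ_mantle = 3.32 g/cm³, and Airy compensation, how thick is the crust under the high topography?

62.7 km

Root depth r = h ρ_c / (ρ_m − ρ_c) = 5.03 km × 2.83 / 0.49 = 29.05 km.
Total thickness = T + h + r = 28.6 km + 5.03 km + 29.05 km = 62.7 km.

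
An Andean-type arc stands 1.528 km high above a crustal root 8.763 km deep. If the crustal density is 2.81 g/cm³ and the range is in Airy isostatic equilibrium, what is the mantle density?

Airy balance: ρ_c h = (ρ_m − ρ_c) r → ρ_m = ρ_c (1 + h/r).
ρ_m = 2.81 × (1 + 1.528 km/8.763 km) = 3.3 g/cm³.

3.3 g/cm³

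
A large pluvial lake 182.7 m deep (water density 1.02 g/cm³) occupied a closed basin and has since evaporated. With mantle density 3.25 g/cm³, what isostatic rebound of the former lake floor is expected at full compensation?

57.3 m

u = d ρ_w/ρ_m = 182.7 m × 1.02/3.25 = 57.3 m.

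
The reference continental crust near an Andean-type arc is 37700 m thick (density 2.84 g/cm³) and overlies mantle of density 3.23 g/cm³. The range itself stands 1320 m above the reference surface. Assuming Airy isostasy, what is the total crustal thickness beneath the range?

48600 m

Root depth r = h ρ_c / (ρ_m − ρ_c) = 1320 m × 2.84 / 0.39 = 9612 m.
Total thickness = T + h + r = 37700 m + 1320 m + 9612 m = 48600 m.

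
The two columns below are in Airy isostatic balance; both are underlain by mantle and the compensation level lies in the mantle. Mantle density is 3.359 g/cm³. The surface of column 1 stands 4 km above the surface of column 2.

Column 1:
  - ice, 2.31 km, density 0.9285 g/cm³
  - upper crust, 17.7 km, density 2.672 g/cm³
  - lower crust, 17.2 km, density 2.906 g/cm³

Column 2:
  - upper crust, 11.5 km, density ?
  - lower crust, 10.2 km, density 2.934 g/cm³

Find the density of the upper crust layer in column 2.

2.68 g/cm³

Take the compensation level at the base of the deeper column (depth z_c below the surface of column 1) and equate Σ ρ_i t_i down to z_c; mantle fills any gap and the z_c terms cancel.
Column 1: 2.31×0.9285 + 17.7×2.672 + 17.2×2.906 + (z_c − 37.21)×3.359
Column 2: 4×0 + 11.5×ρ + 10.2×2.934 + (z_c − 4 − 21.7)×3.359
The z_c×3.359 term appears on both sides and cancels. Collect the known terms of each column as K = Σ(ρt)_known − 3.359 × (depth of known layers): K_1 = 99.422435 − 3.359×37.21 = −25.565955; K_2 = 29.9268 − 3.359×(4 + 21.7) = −56.3995.
Balance: K_1 = K_2 + 11.5×ρ, so ρ = (K_1 − K_2)/11.5 = 30.8335/11.5 = 2.68 g/cm³.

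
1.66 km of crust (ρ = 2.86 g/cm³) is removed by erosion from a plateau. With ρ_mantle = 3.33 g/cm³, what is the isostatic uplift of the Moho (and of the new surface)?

Unloading: uplift u = e ρ_c/ρ_m = 1.66 km × 2.86/3.33 = 1.43 km.

1.43 km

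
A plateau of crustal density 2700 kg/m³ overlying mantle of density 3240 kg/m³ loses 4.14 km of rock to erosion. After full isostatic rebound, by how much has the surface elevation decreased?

Rebound u = e ρ_c/ρ_m = 4.14 km × 2700/3240 = 3.45 km.
Net surface drop = e − u = 4.14 km − 3.45 km = e (ρ_m − ρ_c)/ρ_m = 0.69 km.

0.69 km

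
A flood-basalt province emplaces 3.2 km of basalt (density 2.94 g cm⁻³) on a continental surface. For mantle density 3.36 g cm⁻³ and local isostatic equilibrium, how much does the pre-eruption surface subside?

2.8 km

Subaerial loading: s = t ρ_load / ρ_m.
s = 3.2 km × 2.94/3.36 = 2.8 km.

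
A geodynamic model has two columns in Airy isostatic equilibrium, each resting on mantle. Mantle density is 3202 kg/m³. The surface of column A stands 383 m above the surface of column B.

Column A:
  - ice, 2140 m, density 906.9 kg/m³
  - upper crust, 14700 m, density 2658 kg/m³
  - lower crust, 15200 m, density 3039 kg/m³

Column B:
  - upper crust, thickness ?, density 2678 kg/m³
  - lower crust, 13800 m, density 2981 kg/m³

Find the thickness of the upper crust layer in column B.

Take the compensation level at the base of the deeper column (depth z_c below the surface of column A) and equate Σ ρ_i t_i down to z_c; mantle fills any gap and the z_c terms cancel.
Column A: 2140×906.9 + 14700×2658 + 15200×3039 + (z_c − 32040)×3202
Column B: 383×0 + x×2678 + 13800×2981 + (z_c − 383 − 13800 − x)×3202
The z_c×3202 term appears on both sides and cancels. Collect the known terms of each column as K = Σ(ρt)_known − 3202 × (depth of known layers): K_A = 87206166 − 3202×32040 = −15385914; K_B = 41137800 − 3202×(383 + 13800) = −4276166.
Balance: K_A = K_B − x×(3202 − 2678), so x = (K_B − K_A)/(3202 − 2678) = 11109700/524 = 21200 m.

21200 m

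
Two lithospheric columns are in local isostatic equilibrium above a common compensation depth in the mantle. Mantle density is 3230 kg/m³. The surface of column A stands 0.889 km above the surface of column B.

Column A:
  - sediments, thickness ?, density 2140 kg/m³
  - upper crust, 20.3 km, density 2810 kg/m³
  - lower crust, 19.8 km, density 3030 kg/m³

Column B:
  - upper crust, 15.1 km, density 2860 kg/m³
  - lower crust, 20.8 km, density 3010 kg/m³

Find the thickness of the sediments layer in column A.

0.503 km

Take the compensation level at the base of the deeper column (depth z_c below the surface of column A) and equate Σ ρ_i t_i down to z_c; mantle fills any gap and the z_c terms cancel.
Column A: x×2140 + 20.3×2810 + 19.8×3030 + (z_c − 40.1 − x)×3230
Column B: 0.889×0 + 15.1×2860 + 20.8×3010 + (z_c − 0.889 − 35.9)×3230
The z_c×3230 term appears on both sides and cancels. Collect the known terms of each column as K = Σ(ρt)_known − 3230 × (depth of known layers): K_A = 117037 − 3230×40.1 = −12486; K_B = 105794 − 3230×(0.889 + 35.9) = −13034.47.
Balance: K_A − x×(3230 − 2140) = K_B, so x = (K_A − K_B)/(3230 − 2140) = 548.47/1090 = 0.503 km.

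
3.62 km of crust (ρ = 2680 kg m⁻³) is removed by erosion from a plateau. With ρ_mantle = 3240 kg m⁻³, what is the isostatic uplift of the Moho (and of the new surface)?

Unloading: uplift u = e ρ_c/ρ_m = 3.62 km × 2680/3240 = 2.99 km.

2.99 km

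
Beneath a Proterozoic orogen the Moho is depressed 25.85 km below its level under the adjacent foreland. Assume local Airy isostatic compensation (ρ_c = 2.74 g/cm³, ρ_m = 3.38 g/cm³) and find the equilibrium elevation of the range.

In Airy isostatic equilibrium: ρ_c h = (ρ_m − ρ_c) r.
h = r (ρ_m − ρ_c) / ρ_c = 25.85 km × (3.38 − 2.74) / 2.74 = 6.04 km.

6.04 km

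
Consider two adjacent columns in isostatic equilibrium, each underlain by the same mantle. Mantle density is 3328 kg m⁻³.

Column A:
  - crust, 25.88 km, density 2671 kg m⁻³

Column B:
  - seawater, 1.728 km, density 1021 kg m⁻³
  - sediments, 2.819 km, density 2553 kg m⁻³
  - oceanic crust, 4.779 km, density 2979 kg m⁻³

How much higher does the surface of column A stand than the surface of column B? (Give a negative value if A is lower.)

For any compensation level in the mantle, the mantle terms cancel and isostasy reduces to e = (Σt_A − Σt_B) − (Σ(ρt)_A − Σ(ρt)_B) / ρ_m.
Σt_A = 25.88 km; Σt_B = 9.326 km; Σ(ρt)_A = 69125.48; Σ(ρt)_B = 23197.836 (in km·kg m⁻³).
e = (25.88 − 9.326) − (69125.48 − 23197.836) / 3328 = 2.75 km.

2.75 km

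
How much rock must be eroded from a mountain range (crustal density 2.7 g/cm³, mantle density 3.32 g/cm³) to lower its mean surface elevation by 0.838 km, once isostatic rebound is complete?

Net drop Δ = e − u = e − e ρ_c/ρ_m = e (ρ_m − ρ_c)/ρ_m.
e = Δ ρ_m/(ρ_m − ρ_c) = 0.838 km × 3.32/0.62 = 4.49 km.

4.49 km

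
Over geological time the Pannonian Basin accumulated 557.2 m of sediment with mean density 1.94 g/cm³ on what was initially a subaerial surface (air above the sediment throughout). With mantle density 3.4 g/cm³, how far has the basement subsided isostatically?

318 m

Subaerial load: s = t ρ_sed / ρ_m = 557.2 m × 1.94/3.4 = 318 m.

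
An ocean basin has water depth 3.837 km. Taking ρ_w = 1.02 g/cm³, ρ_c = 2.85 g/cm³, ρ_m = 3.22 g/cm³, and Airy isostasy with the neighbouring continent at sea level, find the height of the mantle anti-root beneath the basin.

19 km

By Archimedes' principle applied to the lithosphere: replacing crust with seawater at the top is compensated by replacing crust with mantle at the base: d (ρ_c − ρ_w) = a (ρ_m − ρ_c).
a = d (ρ_c − ρ_w)/(ρ_m − ρ_c) = 3.837 km × 1.83/0.37 = 19 km.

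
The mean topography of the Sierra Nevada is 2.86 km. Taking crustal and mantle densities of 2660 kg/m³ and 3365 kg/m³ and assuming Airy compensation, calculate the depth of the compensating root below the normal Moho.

By Archimedes' principle applied to the lithosphere: the weight of the topography is balanced by the buoyancy of the root, ρ_c h = (ρ_m − ρ_c) r.
r = h · ρ_c / (ρ_m − ρ_c) = 2.86 km × 2660 / (3365 − 2660) = 10.8 km.

10.8 km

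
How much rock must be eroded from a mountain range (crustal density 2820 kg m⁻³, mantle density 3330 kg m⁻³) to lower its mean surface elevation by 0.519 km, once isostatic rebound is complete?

Net drop Δ = e − u = e − e ρ_c/ρ_m = e (ρ_m − ρ_c)/ρ_m.
e = Δ ρ_m/(ρ_m − ρ_c) = 0.519 km × 3330/510 = 3.39 km.

3.39 km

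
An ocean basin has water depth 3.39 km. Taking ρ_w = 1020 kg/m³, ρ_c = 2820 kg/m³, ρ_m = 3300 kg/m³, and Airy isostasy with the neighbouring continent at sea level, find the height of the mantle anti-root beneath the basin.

12.7 km

For local isostatic compensation: replacing crust with seawater at the top is compensated by replacing crust with mantle at the base: d (ρ_c − ρ_w) = a (ρ_m − ρ_c).
a = d (ρ_c − ρ_w)/(ρ_m − ρ_c) = 3.39 km × 1800/480 = 12.7 km.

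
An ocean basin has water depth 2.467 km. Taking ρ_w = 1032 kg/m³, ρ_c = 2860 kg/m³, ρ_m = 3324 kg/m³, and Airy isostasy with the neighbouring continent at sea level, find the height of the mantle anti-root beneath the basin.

9.72 km

Equating mass per unit area of the two columns: replacing crust with seawater at the top is compensated by replacing crust with mantle at the base: d (ρ_c − ρ_w) = a (ρ_m − ρ_c).
a = d (ρ_c − ρ_w)/(ρ_m − ρ_c) = 2.467 km × 1828/464 = 9.72 km.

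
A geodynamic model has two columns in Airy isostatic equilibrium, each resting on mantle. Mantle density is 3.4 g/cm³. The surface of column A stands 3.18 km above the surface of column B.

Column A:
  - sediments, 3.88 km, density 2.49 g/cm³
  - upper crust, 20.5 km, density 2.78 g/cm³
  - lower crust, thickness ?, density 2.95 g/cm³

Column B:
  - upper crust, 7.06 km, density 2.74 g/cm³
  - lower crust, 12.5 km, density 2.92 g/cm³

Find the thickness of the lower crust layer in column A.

11.6 km

Take the compensation level at the base of the deeper column (depth z_c below the surface of column A) and equate Σ ρ_i t_i down to z_c; mantle fills any gap and the z_c terms cancel.
Column A: 3.88×2.49 + 20.5×2.78 + x×2.95 + (z_c − 24.38 − x)×3.4
Column B: 3.18×0 + 7.06×2.74 + 12.5×2.92 + (z_c − 3.18 − 19.56)×3.4
The z_c×3.4 term appears on both sides and cancels. Collect the known terms of each column as K = Σ(ρt)_known − 3.4 × (depth of known layers): K_A = 66.6512 − 3.4×24.38 = −16.2408; K_B = 55.8444 − 3.4×(3.18 + 19.56) = −21.4716.
Balance: K_A − x×(3.4 − 2.95) = K_B, so x = (K_A − K_B)/(3.4 − 2.95) = 5.2308/0.45 = 11.6 km.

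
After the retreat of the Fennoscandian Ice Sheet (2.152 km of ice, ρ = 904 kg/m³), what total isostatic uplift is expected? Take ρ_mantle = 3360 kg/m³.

Removing the load lets mantle flow back in; uplift u satisfies ρ_ice t = ρ_m u.
u = t ρ_ice/ρ_m = 2.152 km × 904/3360 = 0.579 km.

0.579 km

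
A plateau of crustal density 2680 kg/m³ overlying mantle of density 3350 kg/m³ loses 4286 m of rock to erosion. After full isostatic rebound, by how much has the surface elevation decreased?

857 m

Rebound u = e ρ_c/ρ_m = 4286 m × 2680/3350 = 3429 m.
Net surface drop = e − u = 4286 m − 3429 m = e (ρ_m − ρ_c)/ρ_m = 857 m.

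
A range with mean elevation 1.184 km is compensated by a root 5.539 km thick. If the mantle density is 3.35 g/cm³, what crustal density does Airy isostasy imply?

ρ_c h = (ρ_m − ρ_c) r → ρ_c (h + r) = ρ_m r → ρ_c = ρ_m r / (h + r).
ρ_c = 3.35 × 5.539 km / (1.184 km + 5.539 km) = 2.76 g/cm³.

2.76 g/cm³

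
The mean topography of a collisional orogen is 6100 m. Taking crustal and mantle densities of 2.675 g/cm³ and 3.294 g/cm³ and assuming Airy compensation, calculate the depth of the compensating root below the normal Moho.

26400 m

In Airy isostatic equilibrium: the weight of the topography is balanced by the buoyancy of the root, ρ_c h = (ρ_m − ρ_c) r.
r = h · ρ_c / (ρ_m − ρ_c) = 6100 m × 2.675 / (3.294 − 2.675) = 26400 m.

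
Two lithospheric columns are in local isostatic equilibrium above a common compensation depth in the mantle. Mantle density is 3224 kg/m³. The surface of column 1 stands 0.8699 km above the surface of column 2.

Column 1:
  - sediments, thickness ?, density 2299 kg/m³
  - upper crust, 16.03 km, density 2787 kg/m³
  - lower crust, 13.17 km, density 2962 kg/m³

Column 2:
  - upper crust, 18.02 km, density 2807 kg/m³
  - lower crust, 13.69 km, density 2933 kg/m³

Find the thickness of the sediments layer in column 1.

Take the compensation level at the base of the deeper column (depth z_c below the surface of column 1) and equate Σ ρ_i t_i down to z_c; mantle fills any gap and the z_c terms cancel.
Column 1: x×2299 + 16.03×2787 + 13.17×2962 + (z_c − 29.2 − x)×3224
Column 2: 0.8699×0 + 18.02×2807 + 13.69×2933 + (z_c − 0.8699 − 31.71)×3224
The z_c×3224 term appears on both sides and cancels. Collect the known terms of each column as K = Σ(ρt)_known − 3224 × (depth of known layers): K_1 = 83685.15 − 3224×29.2 = −10455.65; K_2 = 90734.91 − 3224×(0.8699 + 31.71) = −14302.6876.
Balance: K_1 − x×(3224 − 2299) = K_2, so x = (K_1 − K_2)/(3224 − 2299) = 3847.04/925 = 4.16 km.

4.16 km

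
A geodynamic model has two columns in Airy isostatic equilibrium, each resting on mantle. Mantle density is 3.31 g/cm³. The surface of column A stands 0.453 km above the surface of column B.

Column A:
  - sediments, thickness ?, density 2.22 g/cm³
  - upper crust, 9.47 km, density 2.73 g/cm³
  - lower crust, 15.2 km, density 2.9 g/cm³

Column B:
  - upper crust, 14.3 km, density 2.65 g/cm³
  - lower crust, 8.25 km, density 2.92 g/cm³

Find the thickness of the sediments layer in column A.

Take the compensation level at the base of the deeper column (depth z_c below the surface of column A) and equate Σ ρ_i t_i down to z_c; mantle fills any gap and the z_c terms cancel.
Column A: x×2.22 + 9.47×2.73 + 15.2×2.9 + (z_c − 24.67 − x)×3.31
Column B: 0.453×0 + 14.3×2.65 + 8.25×2.92 + (z_c − 0.453 − 22.55)×3.31
The z_c×3.31 term appears on both sides and cancels. Collect the known terms of each column as K = Σ(ρt)_known − 3.31 × (depth of known layers): K_A = 69.9331 − 3.31×24.67 = −11.7246; K_B = 61.985 − 3.31×(0.453 + 22.55) = −14.15493.
Balance: K_A − x×(3.31 − 2.22) = K_B, so x = (K_A − K_B)/(3.31 − 2.22) = 2.43033/1.09 = 2.23 km.

2.23 km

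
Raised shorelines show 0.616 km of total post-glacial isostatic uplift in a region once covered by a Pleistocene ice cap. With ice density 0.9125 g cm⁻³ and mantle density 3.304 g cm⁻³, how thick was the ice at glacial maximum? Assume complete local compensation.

2.23 km

u = t ρ_ice/ρ_m → t = u ρ_m/ρ_ice = 0.616 km × 3.304/0.9125 = 2.23 km.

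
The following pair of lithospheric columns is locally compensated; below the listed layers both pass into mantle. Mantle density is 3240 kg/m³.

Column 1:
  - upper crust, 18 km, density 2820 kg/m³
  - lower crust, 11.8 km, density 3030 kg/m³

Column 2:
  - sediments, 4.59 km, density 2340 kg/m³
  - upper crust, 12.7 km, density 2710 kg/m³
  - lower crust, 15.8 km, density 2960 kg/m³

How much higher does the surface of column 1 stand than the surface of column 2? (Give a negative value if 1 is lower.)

−1.62 km

For any compensation level in the mantle, the mantle terms cancel and isostasy reduces to e = (Σt_1 − Σt_2) − (Σ(ρt)_1 − Σ(ρt)_2) / ρ_m.
Σt_1 = 29.8 km; Σt_2 = 33.09 km; Σ(ρt)_1 = 86514; Σ(ρt)_2 = 91925.6 (in km·kg/m³).
e = (29.8 − 33.09) − (86514 − 91925.6) / 3240 = −1.62 km.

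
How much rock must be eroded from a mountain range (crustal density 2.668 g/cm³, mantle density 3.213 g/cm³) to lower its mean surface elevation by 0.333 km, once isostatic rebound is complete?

1.96 km

Net drop Δ = e − u = e − e ρ_c/ρ_m = e (ρ_m − ρ_c)/ρ_m.
e = Δ ρ_m/(ρ_m − ρ_c) = 0.333 km × 3.213/0.545 = 1.96 km.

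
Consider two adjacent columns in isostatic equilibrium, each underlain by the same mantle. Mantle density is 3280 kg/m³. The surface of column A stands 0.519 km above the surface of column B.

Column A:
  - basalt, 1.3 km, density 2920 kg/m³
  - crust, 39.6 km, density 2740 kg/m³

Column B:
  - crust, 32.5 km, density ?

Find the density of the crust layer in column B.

Take the compensation level at the base of the deeper column (depth z_c below the surface of column A) and equate Σ ρ_i t_i down to z_c; mantle fills any gap and the z_c terms cancel.
Column A: 1.3×2920 + 39.6×2740 + (z_c − 40.9)×3280
Column B: 0.519×0 + 32.5×ρ + (z_c − 0.519 − 32.5)×3280
The z_c×3280 term appears on both sides and cancels. Collect the known terms of each column as K = Σ(ρt)_known − 3280 × (depth of known layers): K_A = 112300 − 3280×40.9 = −21852; K_B = 0 − 3280×(0.519 + 32.5) = −108302.32.
Balance: K_A = K_B + 32.5×ρ, so ρ = (K_A − K_B)/32.5 = 86450.3/32.5 = 2660 kg/m³.

2660 kg/m³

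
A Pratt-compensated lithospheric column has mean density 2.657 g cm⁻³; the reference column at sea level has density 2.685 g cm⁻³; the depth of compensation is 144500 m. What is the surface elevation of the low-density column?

ρ_ref D = ρ (D + h) → h = D (ρ_ref − ρ)/ρ.
h = 144500 m × (2.685 − 2.657)/2.657 = 1520 m.

1520 m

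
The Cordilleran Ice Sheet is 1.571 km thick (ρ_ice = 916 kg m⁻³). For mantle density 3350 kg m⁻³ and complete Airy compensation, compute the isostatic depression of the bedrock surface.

0.43 km

For local isostatic compensation: the ice load ρ_ice t is balanced by mantle displaced below, ρ_m s.
s = t ρ_ice / ρ_m = 1.571 km × 916/3350 = 0.43 km.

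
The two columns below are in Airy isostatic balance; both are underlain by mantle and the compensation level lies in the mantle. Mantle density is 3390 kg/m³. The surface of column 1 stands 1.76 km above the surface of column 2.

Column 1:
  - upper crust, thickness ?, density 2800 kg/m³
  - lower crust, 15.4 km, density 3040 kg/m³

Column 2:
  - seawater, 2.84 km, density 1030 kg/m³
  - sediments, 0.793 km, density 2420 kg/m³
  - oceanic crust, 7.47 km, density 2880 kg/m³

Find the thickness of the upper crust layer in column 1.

Take the compensation level at the base of the deeper column (depth z_c below the surface of column 1) and equate Σ ρ_i t_i down to z_c; mantle fills any gap and the z_c terms cancel.
Column 1: x×2800 + 15.4×3040 + (z_c − 15.4 − x)×3390
Column 2: 1.76×0 + 2.84×1030 + 0.793×2420 + 7.47×2880 + (z_c − 1.76 − 11.103)×3390
The z_c×3390 term appears on both sides and cancels. Collect the known terms of each column as K = Σ(ρt)_known − 3390 × (depth of known layers): K_1 = 46816 − 3390×15.4 = −5390; K_2 = 26357.86 − 3390×(1.76 + 11.103) = −17247.71.
Balance: K_1 − x×(3390 − 2800) = K_2, so x = (K_1 − K_2)/(3390 − 2800) = 11857.7/590 = 20.1 km.

20.1 km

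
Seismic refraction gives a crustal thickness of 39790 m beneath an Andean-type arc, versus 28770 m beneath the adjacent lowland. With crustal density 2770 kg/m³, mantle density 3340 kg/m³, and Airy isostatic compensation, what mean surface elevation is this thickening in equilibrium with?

Excess crust Δ = 39790 m − 28770 m = 11020 m, split between elevation h and root r with h + r = Δ.
Airy balance ρ_c h = (ρ_m − ρ_c) r gives r = h ρ_c/(ρ_m − ρ_c), so h (1 + ρ_c/(ρ_m − ρ_c)) = Δ, i.e. h = Δ (ρ_m − ρ_c)/ρ_m.
h = 11020 m × 570/3340 = 1880 m.

1880 m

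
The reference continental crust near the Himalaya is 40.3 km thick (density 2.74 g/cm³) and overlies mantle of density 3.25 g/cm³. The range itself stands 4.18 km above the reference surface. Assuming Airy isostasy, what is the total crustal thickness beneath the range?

Root depth r = h ρ_c / (ρ_m − ρ_c) = 4.18 km × 2.74 / 0.51 = 22.46 km.
Total thickness = T + h + r = 40.3 km + 4.18 km + 22.46 km = 66.9 km.

66.9 km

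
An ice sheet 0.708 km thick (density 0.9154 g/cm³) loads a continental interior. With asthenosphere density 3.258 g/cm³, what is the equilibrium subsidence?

0.199 km

Balancing pressure at the compensation depth: the ice load ρ_ice t is balanced by mantle displaced below, ρ_m s.
s = t ρ_ice / ρ_m = 0.708 km × 0.9154/3.258 = 0.199 km.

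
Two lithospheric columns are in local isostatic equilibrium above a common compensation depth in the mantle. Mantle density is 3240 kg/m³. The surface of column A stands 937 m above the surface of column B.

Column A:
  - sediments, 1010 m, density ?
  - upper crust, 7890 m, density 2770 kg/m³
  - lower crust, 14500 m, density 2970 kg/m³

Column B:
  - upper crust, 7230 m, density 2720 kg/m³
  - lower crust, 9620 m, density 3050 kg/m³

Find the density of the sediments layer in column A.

Take the compensation level at the base of the deeper column (depth z_c below the surface of column A) and equate Σ ρ_i t_i down to z_c; mantle fills any gap and the z_c terms cancel.
Column A: 1010×ρ + 7890×2770 + 14500×2970 + (z_c − 23400)×3240
Column B: 937×0 + 7230×2720 + 9620×3050 + (z_c − 937 − 16850)×3240
The z_c×3240 term appears on both sides and cancels. Collect the known terms of each column as K = Σ(ρt)_known − 3240 × (depth of known layers): K_A = 64920300 − 3240×23400 = −10895700; K_B = 49006600 − 3240×(937 + 16850) = −8623280.
Balance: K_A + 1010×ρ = K_B, so ρ = (K_B − K_A)/1010 = 2272420/1010 = 2250 kg/m³.

2250 kg/m³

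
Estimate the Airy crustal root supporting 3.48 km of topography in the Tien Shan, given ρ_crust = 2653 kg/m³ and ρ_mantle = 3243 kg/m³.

15.6 km

In Airy isostatic equilibrium: the weight of the topography is balanced by the buoyancy of the root, ρ_c h = (ρ_m − ρ_c) r.
r = h · ρ_c / (ρ_m − ρ_c) = 3.48 km × 2653 / (3243 − 2653) = 15.6 km.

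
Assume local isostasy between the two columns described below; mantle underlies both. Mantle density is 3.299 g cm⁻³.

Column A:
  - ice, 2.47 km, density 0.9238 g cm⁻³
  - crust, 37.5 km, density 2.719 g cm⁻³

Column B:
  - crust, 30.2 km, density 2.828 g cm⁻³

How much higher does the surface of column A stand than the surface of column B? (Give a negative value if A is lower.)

4.06 km

For any compensation level in the mantle, the mantle terms cancel and isostasy reduces to e = (Σt_A − Σt_B) − (Σ(ρt)_A − Σ(ρt)_B) / ρ_m.
Σt_A = 39.97 km; Σt_B = 30.2 km; Σ(ρt)_A = 104.244286; Σ(ρt)_B = 85.4056 (in km·g cm⁻³).
e = (39.97 − 30.2) − (104.244286 − 85.4056) / 3.299 = 4.06 km.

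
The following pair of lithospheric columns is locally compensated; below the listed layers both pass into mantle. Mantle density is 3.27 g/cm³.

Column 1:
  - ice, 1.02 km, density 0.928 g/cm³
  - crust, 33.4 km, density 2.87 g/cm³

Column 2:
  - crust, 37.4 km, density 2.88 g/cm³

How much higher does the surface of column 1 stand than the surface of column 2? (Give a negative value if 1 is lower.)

0.356 km

For any compensation level in the mantle, the mantle terms cancel and isostasy reduces to e = (Σt_1 − Σt_2) − (Σ(ρt)_1 − Σ(ρt)_2) / ρ_m.
Σt_1 = 34.42 km; Σt_2 = 37.4 km; Σ(ρt)_1 = 96.80456; Σ(ρt)_2 = 107.712 (in km·g/cm³).
e = (34.42 − 37.4) − (96.80456 − 107.712) / 3.27 = 0.356 km.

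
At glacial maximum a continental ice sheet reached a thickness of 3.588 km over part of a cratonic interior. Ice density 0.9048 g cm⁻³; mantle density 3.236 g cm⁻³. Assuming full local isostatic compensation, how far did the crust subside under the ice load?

For local isostatic compensation: the ice load ρ_ice t is balanced by mantle displaced below, ρ_m s.
s = t ρ_ice / ρ_m = 3.588 km × 0.9048/3.236 = 1 km.

1 km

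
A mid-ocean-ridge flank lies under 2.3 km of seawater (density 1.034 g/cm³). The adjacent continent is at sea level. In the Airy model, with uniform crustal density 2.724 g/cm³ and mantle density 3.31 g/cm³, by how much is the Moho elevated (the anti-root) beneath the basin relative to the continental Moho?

Isostatic balance requires: replacing crust with seawater at the top is compensated by replacing crust with mantle at the base: d (ρ_c − ρ_w) = a (ρ_m − ρ_c).
a = d (ρ_c − ρ_w)/(ρ_m − ρ_c) = 2.3 km × 1.69/0.586 = 6.63 km.

6.63 km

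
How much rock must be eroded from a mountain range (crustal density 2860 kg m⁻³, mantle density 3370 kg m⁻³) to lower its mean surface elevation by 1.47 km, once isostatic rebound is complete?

Net drop Δ = e − u = e − e ρ_c/ρ_m = e (ρ_m − ρ_c)/ρ_m.
e = Δ ρ_m/(ρ_m − ρ_c) = 1.47 km × 3370/510 = 9.71 km.

9.71 km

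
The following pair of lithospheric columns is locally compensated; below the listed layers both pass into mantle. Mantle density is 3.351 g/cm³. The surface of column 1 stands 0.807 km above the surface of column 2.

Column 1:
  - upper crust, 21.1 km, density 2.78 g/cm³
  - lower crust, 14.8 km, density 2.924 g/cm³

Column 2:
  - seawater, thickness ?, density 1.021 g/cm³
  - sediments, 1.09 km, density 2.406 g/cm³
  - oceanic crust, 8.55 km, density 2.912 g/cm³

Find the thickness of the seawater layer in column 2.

4.67 km

Take the compensation level at the base of the deeper column (depth z_c below the surface of column 1) and equate Σ ρ_i t_i down to z_c; mantle fills any gap and the z_c terms cancel.
Column 1: 21.1×2.78 + 14.8×2.924 + (z_c − 35.9)×3.351
Column 2: 0.807×0 + x×1.021 + 1.09×2.406 + 8.55×2.912 + (z_c − 0.807 − 9.64 − x)×3.351
The z_c×3.351 term appears on both sides and cancels. Collect the known terms of each column as K = Σ(ρt)_known − 3.351 × (depth of known layers): K_1 = 101.9332 − 3.351×35.9 = −18.3677; K_2 = 27.52014 − 3.351×(0.807 + 9.64) = −7.487757.
Balance: K_1 = K_2 − x×(3.351 − 1.021), so x = (K_2 − K_1)/(3.351 − 1.021) = 10.8799/2.33 = 4.67 km.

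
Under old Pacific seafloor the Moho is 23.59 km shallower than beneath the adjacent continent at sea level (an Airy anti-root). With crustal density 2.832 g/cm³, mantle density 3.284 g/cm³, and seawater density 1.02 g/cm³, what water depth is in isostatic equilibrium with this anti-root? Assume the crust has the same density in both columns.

Replacing a thickness d of crust by seawater at the top must be balanced by replacing crust with mantle at the base: d (ρ_c − ρ_w) = a (ρ_m − ρ_c).
d = a (ρ_m − ρ_c)/(ρ_c − ρ_w) = 23.59 km × 0.452/1.812 = 5.88 km.

5.88 km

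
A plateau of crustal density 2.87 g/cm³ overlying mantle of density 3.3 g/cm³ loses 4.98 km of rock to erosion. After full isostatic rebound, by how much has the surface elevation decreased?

0.649 km

Rebound u = e ρ_c/ρ_m = 4.98 km × 2.87/3.3 = 4.331 km.
Net surface drop = e − u = 4.98 km − 4.331 km = e (ρ_m − ρ_c)/ρ_m = 0.649 km.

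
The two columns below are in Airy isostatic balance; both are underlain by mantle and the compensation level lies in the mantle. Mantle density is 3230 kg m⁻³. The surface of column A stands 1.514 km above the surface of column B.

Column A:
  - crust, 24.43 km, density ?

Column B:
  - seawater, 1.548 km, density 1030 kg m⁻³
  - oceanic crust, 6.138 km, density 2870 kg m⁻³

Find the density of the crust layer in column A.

Take the compensation level at the base of the deeper column (depth z_c below the surface of column A) and equate Σ ρ_i t_i down to z_c; mantle fills any gap and the z_c terms cancel.
Column A: 24.43×ρ + (z_c − 24.43)×3230
Column B: 1.514×0 + 1.548×1030 + 6.138×2870 + (z_c − 1.514 − 7.686)×3230
The z_c×3230 term appears on both sides and cancels. Collect the known terms of each column as K = Σ(ρt)_known − 3230 × (depth of known layers): K_A = 0 − 3230×24.43 = −78908.9; K_B = 19210.5 − 3230×(1.514 + 7.686) = −10505.5.
Balance: K_A + 24.43×ρ = K_B, so ρ = (K_B − K_A)/24.43 = 68403.4/24.43 = 2800 kg m⁻³.

2800 kg m⁻³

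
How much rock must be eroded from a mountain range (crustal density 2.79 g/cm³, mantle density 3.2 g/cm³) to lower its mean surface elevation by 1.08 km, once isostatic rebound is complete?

Net drop Δ = e − u = e − e ρ_c/ρ_m = e (ρ_m − ρ_c)/ρ_m.
e = Δ ρ_m/(ρ_m − ρ_c) = 1.08 km × 3.2/0.41 = 8.43 km.

8.43 km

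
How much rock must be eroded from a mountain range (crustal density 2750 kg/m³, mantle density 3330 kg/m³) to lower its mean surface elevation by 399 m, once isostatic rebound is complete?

Net drop Δ = e − u = e − e ρ_c/ρ_m = e (ρ_m − ρ_c)/ρ_m.
e = Δ ρ_m/(ρ_m − ρ_c) = 399 m × 3330/580 = 2290 m.

2290 m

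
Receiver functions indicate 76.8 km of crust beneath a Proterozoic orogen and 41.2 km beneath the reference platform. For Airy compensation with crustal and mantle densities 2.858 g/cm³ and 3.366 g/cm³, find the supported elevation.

5.37 km

Excess crust Δ = 76.8 km − 41.2 km = 35.6 km, split between elevation h and root r with h + r = Δ.
Airy balance ρ_c h = (ρ_m − ρ_c) r gives r = h ρ_c/(ρ_m − ρ_c), so h (1 + ρ_c/(ρ_m − ρ_c)) = Δ, i.e. h = Δ (ρ_m − ρ_c)/ρ_m.
h = 35.6 km × 0.508/3.366 = 5.37 km.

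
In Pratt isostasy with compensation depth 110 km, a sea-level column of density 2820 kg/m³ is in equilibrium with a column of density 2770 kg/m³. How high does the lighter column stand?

1.99 km

ρ_ref D = ρ (D + h) → h = D (ρ_ref − ρ)/ρ.
h = 110 km × (2820 − 2770)/2770 = 1.99 km.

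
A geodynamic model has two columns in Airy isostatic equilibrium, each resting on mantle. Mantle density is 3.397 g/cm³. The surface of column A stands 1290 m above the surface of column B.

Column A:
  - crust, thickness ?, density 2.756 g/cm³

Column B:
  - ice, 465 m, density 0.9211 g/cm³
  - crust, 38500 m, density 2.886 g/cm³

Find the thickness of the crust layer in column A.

39300 m

Take the compensation level at the base of the deeper column (depth z_c below the surface of column A) and equate Σ ρ_i t_i down to z_c; mantle fills any gap and the z_c terms cancel.
Column A: x×2.756 + (z_c − 0 − x)×3.397
Column B: 1290×0 + 465×0.9211 + 38500×2.886 + (z_c − 1290 − 38965)×3.397
The z_c×3.397 term appears on both sides and cancels. Collect the known terms of each column as K = Σ(ρt)_known − 3.397 × (depth of known layers): K_A = 0 − 3.397×0 = 0; K_B = 111539.311 − 3.397×(1290 + 38965) = −25206.9235.
Balance: K_A − x×(3.397 − 2.756) = K_B, so x = (K_A − K_B)/(3.397 − 2.756) = 25206.9/0.641 = 39300 m.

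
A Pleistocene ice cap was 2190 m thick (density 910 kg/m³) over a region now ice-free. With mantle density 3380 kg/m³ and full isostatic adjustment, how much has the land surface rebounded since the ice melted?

Removing the load lets mantle flow back in; uplift u satisfies ρ_ice t = ρ_m u.
u = t ρ_ice/ρ_m = 2190 m × 910/3380 = 590 m.

590 m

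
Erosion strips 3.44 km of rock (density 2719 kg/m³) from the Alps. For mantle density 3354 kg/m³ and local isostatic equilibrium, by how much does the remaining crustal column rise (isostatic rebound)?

Unloading: uplift u = e ρ_c/ρ_m = 3.44 km × 2719/3354 = 2.79 km.

2.79 km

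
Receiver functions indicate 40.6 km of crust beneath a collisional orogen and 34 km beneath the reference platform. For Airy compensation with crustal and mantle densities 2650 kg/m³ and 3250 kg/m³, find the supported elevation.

1.22 km

Excess crust Δ = 40.6 km − 34 km = 6.6 km, split between elevation h and root r with h + r = Δ.
Airy balance ρ_c h = (ρ_m − ρ_c) r gives r = h ρ_c/(ρ_m − ρ_c), so h (1 + ρ_c/(ρ_m − ρ_c)) = Δ, i.e. h = Δ (ρ_m − ρ_c)/ρ_m.
h = 6.6 km × 600/3250 = 1.22 km.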